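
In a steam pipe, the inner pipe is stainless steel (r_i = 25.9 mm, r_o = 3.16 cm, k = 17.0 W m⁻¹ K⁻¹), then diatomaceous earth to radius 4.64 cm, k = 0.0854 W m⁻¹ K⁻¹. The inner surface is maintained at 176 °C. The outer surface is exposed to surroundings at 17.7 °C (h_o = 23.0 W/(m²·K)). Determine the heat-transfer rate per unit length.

Resistance network (inner→outer):
  R'_stainless steel = ln(0.0316/0.0259)/(2πk) = 0.1989/(2π·17.0) = 0.001862 m·K/W
  R'_diatomaceous earth = ln(0.0464/0.0316)/(2πk) = 0.3841/(2π·0.0854) = 0.7159 m·K/W
  R'_conv,out = 1/(2πr h) = 1/(2π·0.0464·23.0) = 0.1491 m·K/W
ΣR = 0.001862 + 0.7159 + 0.1491 = 0.8669 m·K/W
Q' = ΔT/ΣR = (176 °C − 17.7 °C)/0.8669 = 183 W/m

Q' = 183 W/m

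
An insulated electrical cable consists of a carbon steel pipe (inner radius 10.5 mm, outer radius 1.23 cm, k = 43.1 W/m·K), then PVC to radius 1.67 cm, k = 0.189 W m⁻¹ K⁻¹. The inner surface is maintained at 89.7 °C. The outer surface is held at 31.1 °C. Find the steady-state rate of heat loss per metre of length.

Treat each layer as a resistance in series:
  R'_carbon steel = ln(0.0123/0.0105)/(2πk) = 0.1582/(2π·43.1) = 5.843×10^-4 m·K/W
  R'_PVC = ln(0.0167/0.0123)/(2πk) = 0.3058/(2π·0.189) = 0.2575 m·K/W
ΣR = 5.843×10^-4 + 0.2575 = 0.2581 m·K/W
Q' = ΔT/ΣR = (89.7 °C − 31.1 °C)/0.2581 = 227 W/m

Q' = 227 W/m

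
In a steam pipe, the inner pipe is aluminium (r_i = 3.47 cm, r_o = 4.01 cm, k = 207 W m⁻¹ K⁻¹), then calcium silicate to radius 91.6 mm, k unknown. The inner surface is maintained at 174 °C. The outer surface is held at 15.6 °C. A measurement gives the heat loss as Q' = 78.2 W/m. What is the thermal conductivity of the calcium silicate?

k = 0.0649 W/m·K

ΣR = ΔT/Q' = |174 − 15.6|/78.2 = 2.026 m·K/W
Known resistances:
  R'_aluminium = ln(0.0401/0.0347)/(2πk) = 0.1446/(2π·207) = 1.112×10^-4 m·K/W
R_calcium silicate = ΣR − ΣR_known = 2.026 − 1.112×10^-4 = 2.026 m·K/W
ln(r₂/r₁)/(2πk) = 2.026 ⇒ k = 0.8261/(2π·2.026) = 0.0649 W/m·K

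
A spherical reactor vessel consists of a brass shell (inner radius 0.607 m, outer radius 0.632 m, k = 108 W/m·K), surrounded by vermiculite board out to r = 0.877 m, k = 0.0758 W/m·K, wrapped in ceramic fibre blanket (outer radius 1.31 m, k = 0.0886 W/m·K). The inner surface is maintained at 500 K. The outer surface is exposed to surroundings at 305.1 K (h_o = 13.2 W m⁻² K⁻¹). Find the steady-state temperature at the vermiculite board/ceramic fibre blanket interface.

T = 388 K

Treat each layer as a resistance in series:
  R_brass = (1/0.607 − 1/0.632)/(4πk) = 0.06517/(4π·108) = 4.802×10^-5 K/W
  R_vermiculite board = (1/0.632 − 1/0.877)/(4πk) = 0.4420/(4π·0.0758) = 0.4641 K/W
  R_ceramic fibre blanket = (1/0.877 − 1/1.31)/(4πk) = 0.3769/(4π·0.0886) = 0.3385 K/W
  R_conv,out = 1/(4πr²h) = 1/(4π·1.31²·13.2) = 0.003513 K/W
ΣR = 4.802×10^-5 + 0.4641 + 0.3385 + 0.003513 = 0.8062 K/W
Q = ΔT/ΣR = (500 K − 305.1 K)/0.8062 = 241.8 W
From the inner boundary to the vermiculite board/ceramic fibre blanket interface, ΣR_partial = 0.4641 K/W.
T_interface = T_in − Q·ΣR_partial = 500 K − (241.8)(0.4641) = 388 K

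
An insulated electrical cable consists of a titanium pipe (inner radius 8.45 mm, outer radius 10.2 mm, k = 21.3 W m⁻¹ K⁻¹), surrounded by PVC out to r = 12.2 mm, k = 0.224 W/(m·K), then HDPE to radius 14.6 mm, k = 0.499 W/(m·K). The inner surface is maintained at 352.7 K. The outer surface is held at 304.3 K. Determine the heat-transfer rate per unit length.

Series thermal resistances, inner to outer:
  R'_titanium = ln(0.0102/0.00845)/(2πk) = 0.1882/(2π·21.3) = 0.001406 m·K/W
  R'_PVC = ln(0.0122/0.0102)/(2πk) = 0.1790/(2π·0.224) = 0.1272 m·K/W
  R'_HDPE = ln(0.0146/0.0122)/(2πk) = 0.1796/(2π·0.499) = 0.05728 m·K/W
ΣR = 0.001406 + 0.1272 + 0.05728 = 0.1859 m·K/W
Q' = ΔT/ΣR = (352.7 K − 304.3 K)/0.1859 = 260 W/m

Q' = 260 W/m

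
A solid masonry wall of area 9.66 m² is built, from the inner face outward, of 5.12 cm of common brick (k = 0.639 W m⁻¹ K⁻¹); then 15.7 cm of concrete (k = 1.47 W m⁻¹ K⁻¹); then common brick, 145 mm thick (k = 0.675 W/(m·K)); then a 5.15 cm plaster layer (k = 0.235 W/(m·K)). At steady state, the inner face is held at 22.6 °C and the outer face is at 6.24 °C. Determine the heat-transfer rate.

Treat each layer as a resistance in series:
  R_common brick = L/(kA) = 0.0512/(0.639·9.66) = 0.008295 K/W
  R_concrete = L/(kA) = 0.157/(1.47·9.66) = 0.01106 K/W
  R_common brick = L/(kA) = 0.145/(0.675·9.66) = 0.02224 K/W
  R_plaster = L/(kA) = 0.0515/(0.235·9.66) = 0.02269 K/W
ΣR = 0.008295 + 0.01106 + 0.02224 + 0.02269 = 0.06428 K/W
Q = ΔT/ΣR = (22.6 °C − 6.24 °C)/0.06428 = 255 W

Q = 255 W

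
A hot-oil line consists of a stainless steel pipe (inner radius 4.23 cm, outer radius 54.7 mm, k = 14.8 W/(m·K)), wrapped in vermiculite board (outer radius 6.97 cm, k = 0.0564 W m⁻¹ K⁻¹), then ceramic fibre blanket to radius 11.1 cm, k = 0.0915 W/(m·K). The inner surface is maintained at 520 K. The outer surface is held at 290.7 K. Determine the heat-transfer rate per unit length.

Treat each layer as a resistance in series:
  R'_stainless steel = ln(0.0547/0.0423)/(2πk) = 0.2571/(2π·14.8) = 0.002765 m·K/W
  R'_vermiculite board = ln(0.0697/0.0547)/(2πk) = 0.2423/(2π·0.0564) = 0.6838 m·K/W
  R'_ceramic fibre blanket = ln(0.111/0.0697)/(2πk) = 0.4653/(2π·0.0915) = 0.8094 m·K/W
ΣR = 0.002765 + 0.6838 + 0.8094 = 1.496 m·K/W
Q' = ΔT/ΣR = (520 K − 290.7 K)/1.496 = 153 W/m

Q' = 153 W/m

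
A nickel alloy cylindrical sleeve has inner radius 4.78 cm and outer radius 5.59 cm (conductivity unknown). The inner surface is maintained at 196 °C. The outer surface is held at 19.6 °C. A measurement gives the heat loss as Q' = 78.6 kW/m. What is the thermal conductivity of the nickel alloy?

ΣR = ΔT/Q' = |196 − 19.6|/78600 = 0.002244 m·K/W
ln(r₂/r₁)/(2πk) = 0.002244 ⇒ k = 0.1565/(2π·0.002244) = 11.1 W/m·K

k = 11.1 W/m·K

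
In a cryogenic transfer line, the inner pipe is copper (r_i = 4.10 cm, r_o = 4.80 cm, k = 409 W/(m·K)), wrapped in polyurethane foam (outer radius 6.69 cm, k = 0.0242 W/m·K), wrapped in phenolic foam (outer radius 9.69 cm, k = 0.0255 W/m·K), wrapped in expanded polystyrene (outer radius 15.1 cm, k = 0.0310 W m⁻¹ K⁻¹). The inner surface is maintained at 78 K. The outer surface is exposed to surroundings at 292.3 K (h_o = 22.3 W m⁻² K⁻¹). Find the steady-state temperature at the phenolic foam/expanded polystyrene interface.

T = 219.3 K

Treat each layer as a resistance in series:
  R'_copper = ln(0.0480/0.0410)/(2πk) = 0.1576/(2π·409) = 6.134×10^-5 m·K/W
  R'_polyurethane foam = ln(0.0669/0.0480)/(2πk) = 0.3320/(2π·0.0242) = 2.183 m·K/W
  R'_phenolic foam = ln(0.0969/0.0669)/(2πk) = 0.3705/(2π·0.0255) = 2.312 m·K/W
  R'_expanded polystyrene = ln(0.151/0.0969)/(2πk) = 0.4436/(2π·0.0310) = 2.277 m·K/W
  R'_conv,out = 1/(2πr h) = 1/(2π·0.151·22.3) = 0.04726 m·K/W
ΣR = 6.134×10^-5 + 2.183 + 2.312 + 2.277 + 0.04726 = 6.819 m·K/W
Q' = ΔT/ΣR = (78 K − 292.3 K)/6.819 = -31.43 W/m
From the inner boundary to the phenolic foam/expanded polystyrene interface, ΣR_partial = 4.495 m·K/W.
T_interface = T_in − Q'·ΣR_partial = 78 K − (-31.43)(4.495) = 219.3 K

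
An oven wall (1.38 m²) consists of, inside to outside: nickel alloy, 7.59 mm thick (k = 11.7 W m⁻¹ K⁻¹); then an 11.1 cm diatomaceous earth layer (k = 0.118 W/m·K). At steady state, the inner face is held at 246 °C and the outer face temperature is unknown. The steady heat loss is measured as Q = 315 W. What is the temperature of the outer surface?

T_out = 31.1 °C

Series resistances:
  R_nickel alloy = L/(kA) = 0.00759/(11.7·1.38) = 4.701×10^-4 K/W
  R_diatomaceous earth = L/(kA) = 0.111/(0.118·1.38) = 0.6817 K/W
ΣR = 0.6821 K/W
ΔT = Q·ΣR = 315 × 0.6821 = 214.9 K
Heat flows outward, so T_out = T_in − ΔT = 246 − 214.9 = 31.1 °C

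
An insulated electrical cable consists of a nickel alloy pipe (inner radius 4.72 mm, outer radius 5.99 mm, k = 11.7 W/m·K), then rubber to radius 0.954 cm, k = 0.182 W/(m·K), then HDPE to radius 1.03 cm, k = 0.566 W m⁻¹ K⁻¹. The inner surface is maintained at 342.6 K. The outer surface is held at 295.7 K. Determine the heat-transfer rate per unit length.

Resistance network (inner→outer):
  R'_nickel alloy = ln(0.00599/0.00472)/(2πk) = 0.2383/(2π·11.7) = 0.003241 m·K/W
  R'_rubber = ln(0.00954/0.00599)/(2πk) = 0.4654/(2π·0.182) = 0.4070 m·K/W
  R'_HDPE = ln(0.0103/0.00954)/(2πk) = 0.07665/(2π·0.566) = 0.02155 m·K/W
ΣR = 0.003241 + 0.4070 + 0.02155 = 0.4318 m·K/W
Q' = ΔT/ΣR = (342.6 K − 295.7 K)/0.4318 = 109 W/m

Q' = 109 W/m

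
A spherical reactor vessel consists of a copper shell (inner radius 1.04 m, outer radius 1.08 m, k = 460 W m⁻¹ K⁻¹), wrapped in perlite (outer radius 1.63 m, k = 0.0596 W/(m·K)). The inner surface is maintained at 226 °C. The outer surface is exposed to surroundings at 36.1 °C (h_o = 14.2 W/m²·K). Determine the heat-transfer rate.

Series thermal resistances, inner to outer:
  R_copper = (1/1.04 − 1/1.08)/(4πk) = 0.03561/(4π·460) = 6.161×10^-6 K/W
  R_perlite = (1/1.08 − 1/1.63)/(4πk) = 0.3124/(4π·0.0596) = 0.4172 K/W
  R_conv,out = 1/(4πr²h) = 1/(4π·1.63²·14.2) = 0.002109 K/W
ΣR = 6.161×10^-6 + 0.4172 + 0.002109 = 0.4193 K/W
Q = ΔT/ΣR = (226 °C − 36.1 °C)/0.4193 = 453 W

Q = 453 W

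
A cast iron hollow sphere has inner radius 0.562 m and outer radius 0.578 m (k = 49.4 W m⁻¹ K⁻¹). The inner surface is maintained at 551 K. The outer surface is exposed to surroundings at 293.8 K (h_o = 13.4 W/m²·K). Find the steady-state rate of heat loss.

Q = 14.4 kW

Series thermal resistances, inner to outer:
  R_cast iron = (1/0.562 − 1/0.578)/(4πk) = 0.04926/(4π·49.4) = 7.934×10^-5 K/W
  R_conv,out = 1/(4πr²h) = 1/(4π·0.578²·13.4) = 0.01778 K/W
ΣR = 7.934×10^-5 + 0.01778 = 0.01786 K/W
Q = ΔT/ΣR = (551 K − 293.8 K)/0.01786 = 14400 W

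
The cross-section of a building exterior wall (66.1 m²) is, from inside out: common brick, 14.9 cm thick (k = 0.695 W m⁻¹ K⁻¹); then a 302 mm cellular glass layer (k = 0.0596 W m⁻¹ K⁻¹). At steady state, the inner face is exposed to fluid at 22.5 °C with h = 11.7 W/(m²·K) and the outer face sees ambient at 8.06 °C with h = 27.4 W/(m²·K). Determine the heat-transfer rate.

Q = 177 W

Resistance network (inner→outer):
  R_conv,in = 1/(hA) = 1/(11.7·66.1) = 0.001293 K/W
  R_common brick = L/(kA) = 0.149/(0.695·66.1) = 0.003243 K/W
  R_cellular glass = L/(kA) = 0.302/(0.0596·66.1) = 0.07666 K/W
  R_conv,out = 1/(hA) = 1/(27.4·66.1) = 5.521×10^-4 K/W
ΣR = 0.001293 + 0.003243 + 0.07666 + 5.521×10^-4 = 0.08175 K/W
Q = ΔT/ΣR = (22.5 °C − 8.06 °C)/0.08175 = 177 W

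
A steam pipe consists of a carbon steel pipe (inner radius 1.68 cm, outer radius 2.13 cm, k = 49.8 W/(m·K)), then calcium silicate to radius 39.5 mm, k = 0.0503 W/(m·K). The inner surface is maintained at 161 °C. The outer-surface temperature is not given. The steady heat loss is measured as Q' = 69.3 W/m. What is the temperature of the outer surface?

Series resistances:
  R'_carbon steel = ln(0.0213/0.0168)/(2πk) = 0.2373/(2π·49.8) = 7.585×10^-4 m·K/W
  R'_calcium silicate = ln(0.0395/0.0213)/(2πk) = 0.6176/(2π·0.0503) = 1.954 m·K/W
ΣR = 1.955 m·K/W
ΔT = Q'·ΣR = 69.3 × 1.955 = 135.5 K
Heat flows outward, so T_out = T_in − ΔT = 161 − 135.5 = 25.5 °C

T_out = 25.5 °C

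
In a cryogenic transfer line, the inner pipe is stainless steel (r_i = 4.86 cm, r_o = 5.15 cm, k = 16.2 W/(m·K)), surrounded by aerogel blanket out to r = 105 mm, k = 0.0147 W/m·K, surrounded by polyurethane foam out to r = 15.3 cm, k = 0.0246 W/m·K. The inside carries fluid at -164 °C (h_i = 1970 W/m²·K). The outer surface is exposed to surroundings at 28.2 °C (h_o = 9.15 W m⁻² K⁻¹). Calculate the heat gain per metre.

Q' = 18.7 W/m

Resistance network (inner→outer):
  R'_conv,in = 1/(2πr h) = 1/(2π·0.0486·1970) = 0.001662 m·K/W
  R'_stainless steel = ln(0.0515/0.0486)/(2πk) = 0.05796/(2π·16.2) = 5.694×10^-4 m·K/W
  R'_aerogel blanket = ln(0.105/0.0515)/(2πk) = 0.7124/(2π·0.0147) = 7.713 m·K/W
  R'_polyurethane foam = ln(0.153/0.105)/(2πk) = 0.3765/(2π·0.0246) = 2.436 m·K/W
  R'_conv,out = 1/(2πr h) = 1/(2π·0.153·9.15) = 0.1137 m·K/W
ΣR = 0.001662 + 5.694×10^-4 + 7.713 + 2.436 + 0.1137 = 10.26 m·K/W
Q' = ΔT/ΣR = (-164 °C − 28.2 °C)/10.26 = -18.7 W/m
(Negative Q' ⇒ heat flows inward; heat gain = 18.7 W/m.)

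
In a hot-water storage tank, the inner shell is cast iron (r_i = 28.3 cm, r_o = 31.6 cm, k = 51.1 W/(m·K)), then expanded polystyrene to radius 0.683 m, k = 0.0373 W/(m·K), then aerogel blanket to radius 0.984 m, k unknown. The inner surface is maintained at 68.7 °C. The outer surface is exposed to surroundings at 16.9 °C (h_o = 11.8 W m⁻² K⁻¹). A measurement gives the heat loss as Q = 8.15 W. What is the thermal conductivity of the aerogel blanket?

ΣR = ΔT/Q = |68.7 − 16.9|/8.15 = 6.356 K/W
Known resistances:
  R_cast iron = (1/0.283 − 1/0.316)/(4πk) = 0.3690/(4π·51.1) = 5.747×10^-4 K/W
  R_expanded polystyrene = (1/0.316 − 1/0.683)/(4πk) = 1.700/(4π·0.0373) = 3.628 K/W
  R_conv,out = 1/(4πr²h) = 1/(4π·0.984²·11.8) = 0.006965 K/W
R_aerogel blanket = ΣR − ΣR_known = 6.356 − 3.636 = 2.720 K/W
(1/r₁−1/r₂)/(4πk) = 2.720 ⇒ k = 0.4479/(4π·2.720) = 0.0131 W/m·K

k = 0.0131 W/m·K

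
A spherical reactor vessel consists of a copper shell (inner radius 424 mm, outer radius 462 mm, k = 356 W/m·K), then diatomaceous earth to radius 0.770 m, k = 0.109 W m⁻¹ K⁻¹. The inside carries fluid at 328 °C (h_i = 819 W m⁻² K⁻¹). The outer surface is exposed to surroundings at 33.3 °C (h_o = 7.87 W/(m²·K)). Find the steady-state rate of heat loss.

Q = 454 W

Treat each layer as a resistance in series:
  R_conv,in = 1/(4πr²h) = 1/(4π·0.424²·819) = 5.405×10^-4 K/W
  R_copper = (1/0.424 − 1/0.462)/(4πk) = 0.1940/(4π·356) = 4.336×10^-5 K/W
  R_diatomaceous earth = (1/0.462 − 1/0.770)/(4πk) = 0.8658/(4π·0.109) = 0.6321 K/W
  R_conv,out = 1/(4πr²h) = 1/(4π·0.770²·7.87) = 0.01705 K/W
ΣR = 5.405×10^-4 + 4.336×10^-5 + 0.6321 + 0.01705 = 0.6497 K/W
Q = ΔT/ΣR = (328 °C − 33.3 °C)/0.6497 = 454 W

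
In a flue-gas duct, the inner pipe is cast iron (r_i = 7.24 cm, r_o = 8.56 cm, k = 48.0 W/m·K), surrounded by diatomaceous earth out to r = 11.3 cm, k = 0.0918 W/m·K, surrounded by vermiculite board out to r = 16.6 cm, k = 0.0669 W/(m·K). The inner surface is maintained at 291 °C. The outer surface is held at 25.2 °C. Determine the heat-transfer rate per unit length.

Resistance network (inner→outer):
  R'_cast iron = ln(0.0856/0.0724)/(2πk) = 0.1675/(2π·48.0) = 5.553×10^-4 m·K/W
  R'_diatomaceous earth = ln(0.113/0.0856)/(2πk) = 0.2777/(2π·0.0918) = 0.4815 m·K/W
  R'_vermiculite board = ln(0.166/0.113)/(2πk) = 0.3846/(2π·0.0669) = 0.9150 m·K/W
ΣR = 5.553×10^-4 + 0.4815 + 0.9150 = 1.397 m·K/W
Q' = ΔT/ΣR = (291 °C − 25.2 °C)/1.397 = 190 W/m

Q' = 190 W/m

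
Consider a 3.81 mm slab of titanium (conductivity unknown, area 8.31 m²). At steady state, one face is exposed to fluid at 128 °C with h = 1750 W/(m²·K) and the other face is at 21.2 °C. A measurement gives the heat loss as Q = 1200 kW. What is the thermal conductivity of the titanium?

k = 22.7 W/m·K

ΣR = ΔT/Q = |128 − 21.2|/1.20×10^6 = 8.900×10^-5 K/W
Known resistances:
  R_conv,in = 1/(hA) = 1/(1750·8.31) = 6.876×10^-5 K/W
R_titanium = ΣR − ΣR_known = 8.900×10^-5 − 6.876×10^-5 = 2.024×10^-5 K/W
L/(kA) = 2.024×10^-5 ⇒ k = 0.00381/(2.024×10^-5·8.31) = 22.7 W/m·K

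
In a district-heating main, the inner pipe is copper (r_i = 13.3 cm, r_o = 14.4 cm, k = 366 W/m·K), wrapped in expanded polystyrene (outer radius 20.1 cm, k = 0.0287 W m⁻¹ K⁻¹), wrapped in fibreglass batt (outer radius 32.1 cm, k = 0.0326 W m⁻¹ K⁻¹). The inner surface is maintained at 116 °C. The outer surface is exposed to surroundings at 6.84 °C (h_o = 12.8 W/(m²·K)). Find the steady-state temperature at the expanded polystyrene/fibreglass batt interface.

T = 67.6 °C

Treat each layer as a resistance in series:
  R'_copper = ln(0.144/0.133)/(2πk) = 0.07946/(2π·366) = 3.455×10^-5 m·K/W
  R'_expanded polystyrene = ln(0.201/0.144)/(2πk) = 0.3335/(2π·0.0287) = 1.849 m·K/W
  R'_fibreglass batt = ln(0.321/0.201)/(2πk) = 0.4681/(2π·0.0326) = 2.285 m·K/W
  R'_conv,out = 1/(2πr h) = 1/(2π·0.321·12.8) = 0.03874 m·K/W
ΣR = 3.455×10^-5 + 1.849 + 2.285 + 0.03874 = 4.173 m·K/W
Q' = ΔT/ΣR = (116 °C − 6.84 °C)/4.173 = 26.16 W/m
From the inner boundary to the expanded polystyrene/fibreglass batt interface, ΣR_partial = 1.849 m·K/W.
T_interface = T_in − Q'·ΣR_partial = 116 °C − (26.16)(1.849) = 67.6 °C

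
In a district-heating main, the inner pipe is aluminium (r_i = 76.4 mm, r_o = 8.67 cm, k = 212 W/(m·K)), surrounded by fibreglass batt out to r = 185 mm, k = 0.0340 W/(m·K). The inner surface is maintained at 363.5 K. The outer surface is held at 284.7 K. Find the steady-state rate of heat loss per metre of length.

Series thermal resistances, inner to outer:
  R'_aluminium = ln(0.0867/0.0764)/(2πk) = 0.1265/(2π·212) = 9.495×10^-5 m·K/W
  R'_fibreglass batt = ln(0.185/0.0867)/(2πk) = 0.7579/(2π·0.0340) = 3.548 m·K/W
ΣR = 9.495×10^-5 + 3.548 = 3.548 m·K/W
Q' = ΔT/ΣR = (363.5 K − 284.7 K)/3.548 = 22.2 W/m

Q' = 22.2 W/m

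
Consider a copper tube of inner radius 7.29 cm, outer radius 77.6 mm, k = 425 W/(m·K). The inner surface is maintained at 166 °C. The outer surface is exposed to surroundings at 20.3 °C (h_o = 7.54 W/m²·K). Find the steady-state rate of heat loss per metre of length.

Q' = 536 W/m

Series thermal resistances, inner to outer:
  R'_copper = ln(0.0776/0.0729)/(2πk) = 0.06248/(2π·425) = 2.340×10^-5 m·K/W
  R'_conv,out = 1/(2πr h) = 1/(2π·0.0776·7.54) = 0.2720 m·K/W
ΣR = 2.340×10^-5 + 0.2720 = 0.2720 m·K/W
Q' = ΔT/ΣR = (166 °C − 20.3 °C)/0.2720 = 536 W/m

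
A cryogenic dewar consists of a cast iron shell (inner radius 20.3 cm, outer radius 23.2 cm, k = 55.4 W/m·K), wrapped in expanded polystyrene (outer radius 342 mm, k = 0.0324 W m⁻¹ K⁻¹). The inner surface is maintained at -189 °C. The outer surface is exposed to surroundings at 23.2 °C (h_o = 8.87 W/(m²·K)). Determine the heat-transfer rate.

Q = 60.9 W

Resistance network (inner→outer):
  R_cast iron = (1/0.203 − 1/0.232)/(4πk) = 0.6158/(4π·55.4) = 8.845×10^-4 K/W
  R_expanded polystyrene = (1/0.232 − 1/0.342)/(4πk) = 1.386/(4π·0.0324) = 3.405 K/W
  R_conv,out = 1/(4πr²h) = 1/(4π·0.342²·8.87) = 0.07670 K/W
ΣR = 8.845×10^-4 + 3.405 + 0.07670 = 3.483 K/W
Q = ΔT/ΣR = (-189 °C − 23.2 °C)/3.483 = -60.9 W
(Negative Q ⇒ heat flows inward; heat gain = 60.9 W.)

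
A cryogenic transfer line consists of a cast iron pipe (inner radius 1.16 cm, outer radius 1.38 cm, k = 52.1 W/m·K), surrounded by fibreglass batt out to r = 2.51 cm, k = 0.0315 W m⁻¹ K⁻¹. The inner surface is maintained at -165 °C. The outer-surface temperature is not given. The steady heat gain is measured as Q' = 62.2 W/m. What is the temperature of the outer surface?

T_out = 23.0 °C

Sum the resistances:
  R'_cast iron = ln(0.0138/0.0116)/(2πk) = 0.1737/(2π·52.1) = 5.305×10^-4 m·K/W
  R'_fibreglass batt = ln(0.0251/0.0138)/(2πk) = 0.5982/(2π·0.0315) = 3.022 m·K/W
ΣR = 3.023 m·K/W
ΔT = Q'·ΣR = 62.2 × 3.023 = 188.0 K
Heat flows inward, so T_out = T_in + ΔT = -165 + 188.0 = 23.0 °C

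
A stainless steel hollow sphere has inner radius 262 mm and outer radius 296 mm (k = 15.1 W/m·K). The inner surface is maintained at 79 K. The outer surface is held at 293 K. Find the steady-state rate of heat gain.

Q = 92600 W

Q = 4πk·ΔT/(1/r₁ − 1/r₂) = 4π × 15.1 × 214 / (1/0.262 − 1/0.296) = 92600 W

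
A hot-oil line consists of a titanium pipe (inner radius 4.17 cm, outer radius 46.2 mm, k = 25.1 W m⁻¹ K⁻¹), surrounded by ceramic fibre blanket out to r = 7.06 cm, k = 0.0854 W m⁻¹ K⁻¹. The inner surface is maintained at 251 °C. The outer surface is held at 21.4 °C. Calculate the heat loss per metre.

Resistance network (inner→outer):
  R'_titanium = ln(0.0462/0.0417)/(2πk) = 0.1025/(2π·25.1) = 6.498×10^-4 m·K/W
  R'_ceramic fibre blanket = ln(0.0706/0.0462)/(2πk) = 0.4241/(2π·0.0854) = 0.7903 m·K/W
ΣR = 6.498×10^-4 + 0.7903 = 0.7909 m·K/W
Q' = ΔT/ΣR = (251 °C − 21.4 °C)/0.7909 = 290 W/m

Q' = 290 W/m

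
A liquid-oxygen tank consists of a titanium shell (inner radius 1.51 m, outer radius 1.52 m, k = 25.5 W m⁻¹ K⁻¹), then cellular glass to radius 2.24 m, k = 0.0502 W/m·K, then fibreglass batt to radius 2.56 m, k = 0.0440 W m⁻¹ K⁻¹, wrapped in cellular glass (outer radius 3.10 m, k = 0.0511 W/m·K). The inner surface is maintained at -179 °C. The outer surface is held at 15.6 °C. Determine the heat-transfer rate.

Q = 359 W

Resistance network (inner→outer):
  R_titanium = (1/1.51 − 1/1.52)/(4πk) = 0.004357/(4π·25.5) = 1.360×10^-5 K/W
  R_cellular glass = (1/1.52 − 1/2.24)/(4πk) = 0.2115/(4π·0.0502) = 0.3352 K/W
  R_fibreglass batt = (1/2.24 − 1/2.56)/(4πk) = 0.05580/(4π·0.0440) = 0.1009 K/W
  R_cellular glass = (1/2.56 − 1/3.10)/(4πk) = 0.06804/(4π·0.0511) = 0.1060 K/W
ΣR = 1.360×10^-5 + 0.3352 + 0.1009 + 0.1060 = 0.5421 K/W
Q = ΔT/ΣR = (-179 °C − 15.6 °C)/0.5421 = -359 W
(Negative Q ⇒ heat flows inward; heat gain = 359 W.)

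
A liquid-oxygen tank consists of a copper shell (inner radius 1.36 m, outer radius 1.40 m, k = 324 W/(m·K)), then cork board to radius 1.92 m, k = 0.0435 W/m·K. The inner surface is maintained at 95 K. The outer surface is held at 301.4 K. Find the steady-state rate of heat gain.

Series thermal resistances, inner to outer:
  R_copper = (1/1.36 − 1/1.40)/(4πk) = 0.02101/(4π·324) = 5.160×10^-6 K/W
  R_cork board = (1/1.40 − 1/1.92)/(4πk) = 0.1935/(4π·0.0435) = 0.3539 K/W
ΣR = 5.160×10^-6 + 0.3539 = 0.3539 K/W
Q = ΔT/ΣR = (95 K − 301.4 K)/0.3539 = -583 W
(Negative Q ⇒ heat flows inward; heat gain = 583 W.)

Q = 583 W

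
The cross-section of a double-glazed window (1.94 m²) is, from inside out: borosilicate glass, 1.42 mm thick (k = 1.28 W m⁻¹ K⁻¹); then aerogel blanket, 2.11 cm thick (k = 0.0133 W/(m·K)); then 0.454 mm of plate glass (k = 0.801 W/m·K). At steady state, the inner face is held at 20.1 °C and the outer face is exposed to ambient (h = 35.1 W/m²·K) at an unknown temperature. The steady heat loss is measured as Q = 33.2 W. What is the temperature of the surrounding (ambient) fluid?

Series resistances:
  R_borosilicate glass = L/(kA) = 0.00142/(1.28·1.94) = 5.718×10^-4 K/W
  R_aerogel blanket = L/(kA) = 0.0211/(0.0133·1.94) = 0.8178 K/W
  R_plate glass = L/(kA) = 4.54×10^-4/(0.801·1.94) = 2.922×10^-4 K/W
  R_conv,out = 1/(hA) = 1/(35.1·1.94) = 0.01469 K/W
ΣR = 0.8333 K/W
ΔT = Q·ΣR = 33.2 × 0.8333 = 27.67 K
Heat flows outward, so T_out = T_in − ΔT = 20.1 − 27.67 = -7.57 °C

T_out = -7.57 °C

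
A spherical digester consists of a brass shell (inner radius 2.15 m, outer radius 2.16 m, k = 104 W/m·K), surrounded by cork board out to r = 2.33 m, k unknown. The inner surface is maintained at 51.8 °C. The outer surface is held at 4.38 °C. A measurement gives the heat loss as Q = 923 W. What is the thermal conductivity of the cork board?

k = 0.0523 W/m·K

ΣR = ΔT/Q = |51.8 − 4.38|/923 = 0.05138 K/W
Known resistances:
  R_brass = (1/2.15 − 1/2.16)/(4πk) = 0.002153/(4π·104) = 1.648×10^-6 K/W
R_cork board = ΣR − ΣR_known = 0.05138 − 1.648×10^-6 = 0.05138 K/W
(1/r₁−1/r₂)/(4πk) = 0.05138 ⇒ k = 0.03378/(4π·0.05138) = 0.0523 W/m·K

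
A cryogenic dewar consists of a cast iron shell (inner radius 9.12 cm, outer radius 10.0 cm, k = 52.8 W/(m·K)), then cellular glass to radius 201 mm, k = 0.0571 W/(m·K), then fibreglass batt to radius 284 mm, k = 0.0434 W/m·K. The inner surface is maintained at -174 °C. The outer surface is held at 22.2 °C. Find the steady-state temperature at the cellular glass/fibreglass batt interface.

T = -31.9 °C

Resistance network (inner→outer):
  R_cast iron = (1/0.0912 − 1/0.100)/(4πk) = 0.9649/(4π·52.8) = 0.001454 K/W
  R_cellular glass = (1/0.100 − 1/0.201)/(4πk) = 5.025/(4π·0.0571) = 7.003 K/W
  R_fibreglass batt = (1/0.201 − 1/0.284)/(4πk) = 1.454/(4π·0.0434) = 2.666 K/W
ΣR = 0.001454 + 7.003 + 2.666 = 9.670 K/W
Q = ΔT/ΣR = (-174 °C − 22.2 °C)/9.670 = -20.29 W
From the inner boundary to the cellular glass/fibreglass batt interface, ΣR_partial = 7.004 K/W.
T_interface = T_in − Q·ΣR_partial = -174 °C − (-20.29)(7.004) = -31.9 °C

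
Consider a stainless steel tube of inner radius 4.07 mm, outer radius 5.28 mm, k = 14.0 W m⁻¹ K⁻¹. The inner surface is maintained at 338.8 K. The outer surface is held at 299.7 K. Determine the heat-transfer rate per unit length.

Q' = 13.2 kW/m

Q' = 2πk·ΔT/ln(r₂/r₁) = 2π × 14.0 × 39.1 / ln(0.00528/0.00407) = 13200 W/m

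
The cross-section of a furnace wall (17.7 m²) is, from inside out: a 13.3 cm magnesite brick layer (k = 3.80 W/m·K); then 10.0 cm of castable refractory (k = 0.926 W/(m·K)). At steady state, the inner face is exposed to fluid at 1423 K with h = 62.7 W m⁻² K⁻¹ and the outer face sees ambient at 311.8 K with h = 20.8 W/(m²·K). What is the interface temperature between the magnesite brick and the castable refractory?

T = 1150 K

Treat each layer as a resistance in series:
  R_conv,in = 1/(hA) = 1/(62.7·17.7) = 9.011×10^-4 K/W
  R_magnesite brick = L/(kA) = 0.133/(3.80·17.7) = 0.001977 K/W
  R_castable refractory = L/(kA) = 0.100/(0.926·17.7) = 0.006101 K/W
  R_conv,out = 1/(hA) = 1/(20.8·17.7) = 0.002716 K/W
ΣR = 9.011×10^-4 + 0.001977 + 0.006101 + 0.002716 = 0.01170 K/W
Q = ΔT/ΣR = (1423 K − 311.8 K)/0.01170 = 94970 W
From the inner boundary to the magnesite brick/castable refractory interface, ΣR_partial = 0.002878 K/W.
T_interface = T_in − Q·ΣR_partial = 1423 K − (94970)(0.002878) = 1150 K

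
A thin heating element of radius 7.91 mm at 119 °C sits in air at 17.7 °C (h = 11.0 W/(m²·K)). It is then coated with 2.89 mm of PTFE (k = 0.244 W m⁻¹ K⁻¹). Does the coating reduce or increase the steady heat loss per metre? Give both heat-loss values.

Critical radius for a cylinder: r_cr = k/h = 0.0222 m = 2.22 cm.
Outer radius after coating: r₂ = 0.00791 + 0.00289 = 0.01080 m.
Since r₁ < r_cr and r₂ ≤ r_cr, the coating moves toward the maximum at r_cr — heat loss rises.
Bare: R = 1/(2πr₁h) = 1.829 m·K/W; Q = 101.3/1.829 = 55.4 W/m.
Coated: R = R_cond + R_conv = 1.543 m·K/W; Q = 101.3/1.543 = 65.7 W/m.

increases: 55.4 → 65.7 W/m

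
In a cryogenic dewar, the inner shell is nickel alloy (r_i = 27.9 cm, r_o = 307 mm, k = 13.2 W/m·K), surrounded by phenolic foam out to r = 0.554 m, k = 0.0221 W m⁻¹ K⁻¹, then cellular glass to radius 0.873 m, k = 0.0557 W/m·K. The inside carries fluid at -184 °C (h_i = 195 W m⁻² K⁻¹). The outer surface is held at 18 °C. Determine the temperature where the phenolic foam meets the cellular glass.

Resistance network (inner→outer):
  R_conv,in = 1/(4πr²h) = 1/(4π·0.279²·195) = 0.005243 K/W
  R_nickel alloy = (1/0.279 − 1/0.307)/(4πk) = 0.3269/(4π·13.2) = 0.001971 K/W
  R_phenolic foam = (1/0.307 − 1/0.554)/(4πk) = 1.452/(4π·0.0221) = 5.229 K/W
  R_cellular glass = (1/0.554 − 1/0.873)/(4πk) = 0.6596/(4π·0.0557) = 0.9423 K/W
ΣR = 0.005243 + 0.001971 + 5.229 + 0.9423 = 6.179 K/W
Q = ΔT/ΣR = (-184 °C − 18 °C)/6.179 = -32.69 W
From the inner boundary to the phenolic foam/cellular glass interface, ΣR_partial = 5.236 K/W.
T_interface = T_in − Q·ΣR_partial = -184 °C − (-32.69)(5.236) = -12.8 °C

T = -12.8 °C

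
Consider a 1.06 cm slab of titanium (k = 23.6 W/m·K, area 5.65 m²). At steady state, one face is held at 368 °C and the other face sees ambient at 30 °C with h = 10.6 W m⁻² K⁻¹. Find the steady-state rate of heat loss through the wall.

Q = 20100 W

Series thermal resistances, inner to outer:
  R_titanium = L/(kA) = 0.0106/(23.6·5.65) = 7.950×10^-5 K/W
  R_conv,out = 1/(hA) = 1/(10.6·5.65) = 0.01670 K/W
ΣR = 7.950×10^-5 + 0.01670 = 0.01678 K/W
Q = ΔT/ΣR = (368 °C − 30 °C)/0.01678 = 20100 W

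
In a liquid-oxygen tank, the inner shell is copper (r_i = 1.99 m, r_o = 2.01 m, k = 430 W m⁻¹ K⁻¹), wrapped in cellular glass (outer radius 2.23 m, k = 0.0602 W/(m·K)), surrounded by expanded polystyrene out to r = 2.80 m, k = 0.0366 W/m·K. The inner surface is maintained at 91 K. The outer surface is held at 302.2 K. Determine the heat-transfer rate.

Q = 802 W

Treat each layer as a resistance in series:
  R_copper = (1/1.99 − 1/2.01)/(4πk) = 0.005000/(4π·430) = 9.253×10^-7 K/W
  R_cellular glass = (1/2.01 − 1/2.23)/(4πk) = 0.04908/(4π·0.0602) = 0.06488 K/W
  R_expanded polystyrene = (1/2.23 − 1/2.80)/(4πk) = 0.09129/(4π·0.0366) = 0.1985 K/W
ΣR = 9.253×10^-7 + 0.06488 + 0.1985 = 0.2634 K/W
Q = ΔT/ΣR = (91 K − 302.2 K)/0.2634 = -802 W
(Negative Q ⇒ heat flows inward; heat gain = 802 W.)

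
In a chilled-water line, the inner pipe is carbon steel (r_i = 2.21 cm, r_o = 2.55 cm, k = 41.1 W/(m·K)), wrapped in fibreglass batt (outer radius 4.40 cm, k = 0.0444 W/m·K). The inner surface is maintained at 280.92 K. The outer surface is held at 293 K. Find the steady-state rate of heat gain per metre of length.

Q' = 6.18 W/m

Resistance network (inner→outer):
  R'_carbon steel = ln(0.0255/0.0221)/(2πk) = 0.1431/(2π·41.1) = 5.541×10^-4 m·K/W
  R'_fibreglass batt = ln(0.0440/0.0255)/(2πk) = 0.5455/(2π·0.0444) = 1.955 m·K/W
ΣR = 5.541×10^-4 + 1.955 = 1.956 m·K/W
Q' = ΔT/ΣR = (280.92 K − 293 K)/1.956 = -6.18 W/m
(Negative Q' ⇒ heat flows inward; heat gain = 6.18 W/m.)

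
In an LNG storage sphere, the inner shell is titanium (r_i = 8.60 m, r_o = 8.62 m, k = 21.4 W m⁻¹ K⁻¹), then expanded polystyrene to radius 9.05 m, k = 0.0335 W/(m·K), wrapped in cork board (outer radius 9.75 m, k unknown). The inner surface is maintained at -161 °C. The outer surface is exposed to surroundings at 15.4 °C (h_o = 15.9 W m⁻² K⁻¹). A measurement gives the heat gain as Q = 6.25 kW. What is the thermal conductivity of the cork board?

k = 0.0419 W/m·K

ΣR = ΔT/Q = |-161 − 15.4|/6250 = 0.02822 K/W
Known resistances:
  R_titanium = (1/8.60 − 1/8.62)/(4πk) = 2.698×10^-4/(4π·21.4) = 1.003×10^-6 K/W
  R_expanded polystyrene = (1/8.62 − 1/9.05)/(4πk) = 0.005512/(4π·0.0335) = 0.01309 K/W
  R_conv,out = 1/(4πr²h) = 1/(4π·9.75²·15.9) = 5.265×10^-5 K/W
R_cork board = ΣR − ΣR_known = 0.02822 − 0.01314 = 0.01508 K/W
(1/r₁−1/r₂)/(4πk) = 0.01508 ⇒ k = 0.007933/(4π·0.01508) = 0.0419 W/m·K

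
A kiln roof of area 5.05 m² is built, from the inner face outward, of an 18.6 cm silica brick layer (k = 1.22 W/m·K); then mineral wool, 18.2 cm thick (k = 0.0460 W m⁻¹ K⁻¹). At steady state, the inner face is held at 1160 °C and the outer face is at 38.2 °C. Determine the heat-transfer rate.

Q = 1380 W

Resistance network (inner→outer):
  R_silica brick = L/(kA) = 0.186/(1.22·5.05) = 0.03019 K/W
  R_mineral wool = L/(kA) = 0.182/(0.0460·5.05) = 0.7835 K/W
ΣR = 0.03019 + 0.7835 = 0.8137 K/W
Q = ΔT/ΣR = (1160 °C − 38.2 °C)/0.8137 = 1380 W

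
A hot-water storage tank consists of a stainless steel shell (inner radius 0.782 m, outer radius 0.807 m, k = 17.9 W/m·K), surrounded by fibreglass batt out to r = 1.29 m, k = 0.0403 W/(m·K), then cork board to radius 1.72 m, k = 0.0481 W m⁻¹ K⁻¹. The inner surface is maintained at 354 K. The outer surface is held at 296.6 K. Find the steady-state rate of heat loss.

Q = 46.4 W

Series thermal resistances, inner to outer:
  R_stainless steel = (1/0.782 − 1/0.807)/(4πk) = 0.03962/(4π·17.9) = 1.761×10^-4 K/W
  R_fibreglass batt = (1/0.807 − 1/1.29)/(4πk) = 0.4640/(4π·0.0403) = 0.9162 K/W
  R_cork board = (1/1.29 − 1/1.72)/(4πk) = 0.1938/(4π·0.0481) = 0.3206 K/W
ΣR = 1.761×10^-4 + 0.9162 + 0.3206 = 1.237 K/W
Q = ΔT/ΣR = (354 K − 296.6 K)/1.237 = 46.4 W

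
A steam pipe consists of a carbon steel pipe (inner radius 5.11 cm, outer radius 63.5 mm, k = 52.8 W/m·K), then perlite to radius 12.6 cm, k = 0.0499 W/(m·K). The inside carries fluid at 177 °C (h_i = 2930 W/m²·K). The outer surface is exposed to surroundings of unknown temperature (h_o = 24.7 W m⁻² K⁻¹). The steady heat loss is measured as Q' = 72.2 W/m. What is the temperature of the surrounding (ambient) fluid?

Sum the resistances:
  R'_conv,in = 1/(2πr h) = 1/(2π·0.0511·2930) = 0.001063 m·K/W
  R'_carbon steel = ln(0.0635/0.0511)/(2πk) = 0.2173/(2π·52.8) = 6.549×10^-4 m·K/W
  R'_perlite = ln(0.126/0.0635)/(2πk) = 0.6852/(2π·0.0499) = 2.186 m·K/W
  R'_conv,out = 1/(2πr h) = 1/(2π·0.126·24.7) = 0.05114 m·K/W
ΣR = 2.238 m·K/W
ΔT = Q'·ΣR = 72.2 × 2.238 = 161.6 K
Heat flows outward, so T_out = T_in − ΔT = 177 − 161.6 = 15.4 °C

T_out = 15.4 °C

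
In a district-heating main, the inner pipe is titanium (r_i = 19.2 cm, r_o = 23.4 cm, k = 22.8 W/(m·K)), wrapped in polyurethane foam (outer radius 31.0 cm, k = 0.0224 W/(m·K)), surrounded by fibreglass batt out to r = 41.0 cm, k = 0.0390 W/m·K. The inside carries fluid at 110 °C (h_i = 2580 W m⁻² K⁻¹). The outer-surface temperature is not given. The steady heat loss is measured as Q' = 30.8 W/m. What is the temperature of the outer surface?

Series resistances:
  R'_conv,in = 1/(2πr h) = 1/(2π·0.192·2580) = 3.213×10^-4 m·K/W
  R'_titanium = ln(0.234/0.192)/(2πk) = 0.1978/(2π·22.8) = 0.001381 m·K/W
  R'_polyurethane foam = ln(0.310/0.234)/(2πk) = 0.2813/(2π·0.0224) = 1.998 m·K/W
  R'_fibreglass batt = ln(0.410/0.310)/(2πk) = 0.2796/(2π·0.0390) = 1.141 m·K/W
ΣR = 3.141 m·K/W
ΔT = Q'·ΣR = 30.8 × 3.141 = 96.74 K
Heat flows outward, so T_out = T_in − ΔT = 110 − 96.74 = 13.3 °C

T_out = 13.3 °C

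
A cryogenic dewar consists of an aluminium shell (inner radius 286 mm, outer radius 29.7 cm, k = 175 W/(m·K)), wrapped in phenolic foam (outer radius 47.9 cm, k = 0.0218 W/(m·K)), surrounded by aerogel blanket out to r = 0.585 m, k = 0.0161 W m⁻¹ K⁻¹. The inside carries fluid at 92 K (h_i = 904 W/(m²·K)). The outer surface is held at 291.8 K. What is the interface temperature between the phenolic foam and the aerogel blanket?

Treat each layer as a resistance in series:
  R_conv,in = 1/(4πr²h) = 1/(4π·0.286²·904) = 0.001076 K/W
  R_aluminium = (1/0.286 − 1/0.297)/(4πk) = 0.1295/(4π·175) = 5.889×10^-5 K/W
  R_phenolic foam = (1/0.297 − 1/0.479)/(4πk) = 1.279/(4π·0.0218) = 4.670 K/W
  R_aerogel blanket = (1/0.479 − 1/0.585)/(4πk) = 0.3783/(4π·0.0161) = 1.870 K/W
ΣR = 0.001076 + 5.889×10^-5 + 4.670 + 1.870 = 6.541 K/W
Q = ΔT/ΣR = (92 K − 291.8 K)/6.541 = -30.55 W
From the inner boundary to the phenolic foam/aerogel blanket interface, ΣR_partial = 4.671 K/W.
T_interface = T_in − Q·ΣR_partial = 92 K − (-30.55)(4.671) = 234.7 K

T = 234.7 K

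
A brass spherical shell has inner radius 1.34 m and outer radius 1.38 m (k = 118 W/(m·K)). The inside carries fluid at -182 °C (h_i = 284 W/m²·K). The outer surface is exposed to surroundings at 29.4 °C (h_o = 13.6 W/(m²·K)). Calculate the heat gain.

Treat each layer as a resistance in series:
  R_conv,in = 1/(4πr²h) = 1/(4π·1.34²·284) = 1.560×10^-4 K/W
  R_brass = (1/1.34 − 1/1.38)/(4πk) = 0.02163/(4π·118) = 1.459×10^-5 K/W
  R_conv,out = 1/(4πr²h) = 1/(4π·1.38²·13.6) = 0.003073 K/W
ΣR = 1.560×10^-4 + 1.459×10^-5 + 0.003073 = 0.003244 K/W
Q = ΔT/ΣR = (-182 °C − 29.4 °C)/0.003244 = -65200 W
(Negative Q ⇒ heat flows inward; heat gain = 65200 W.)

Q = 65200 W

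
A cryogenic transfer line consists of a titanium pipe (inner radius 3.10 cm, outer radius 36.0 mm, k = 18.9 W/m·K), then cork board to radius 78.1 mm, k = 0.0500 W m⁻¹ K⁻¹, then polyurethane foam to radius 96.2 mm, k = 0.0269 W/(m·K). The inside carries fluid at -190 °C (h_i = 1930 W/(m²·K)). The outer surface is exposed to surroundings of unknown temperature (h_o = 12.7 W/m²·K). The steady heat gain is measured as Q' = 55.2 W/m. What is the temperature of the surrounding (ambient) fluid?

T_out = 21.6 °C

Sum the resistances:
  R'_conv,in = 1/(2πr h) = 1/(2π·0.0310·1930) = 0.002660 m·K/W
  R'_titanium = ln(0.0360/0.0310)/(2πk) = 0.1495/(2π·18.9) = 0.001259 m·K/W
  R'_cork board = ln(0.0781/0.0360)/(2πk) = 0.7745/(2π·0.0500) = 2.465 m·K/W
  R'_polyurethane foam = ln(0.0962/0.0781)/(2πk) = 0.2084/(2π·0.0269) = 1.233 m·K/W
  R'_conv,out = 1/(2πr h) = 1/(2π·0.0962·12.7) = 0.1303 m·K/W
ΣR = 3.833 m·K/W
ΔT = Q'·ΣR = 55.2 × 3.833 = 211.6 K
Heat flows inward, so T_out = T_in + ΔT = -190 + 211.6 = 21.6 °C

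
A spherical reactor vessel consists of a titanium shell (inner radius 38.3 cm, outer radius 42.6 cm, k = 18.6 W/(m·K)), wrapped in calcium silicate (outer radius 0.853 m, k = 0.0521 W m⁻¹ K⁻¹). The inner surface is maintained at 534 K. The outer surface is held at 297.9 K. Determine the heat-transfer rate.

Resistance network (inner→outer):
  R_titanium = (1/0.383 − 1/0.426)/(4πk) = 0.2635/(4π·18.6) = 0.001128 K/W
  R_calcium silicate = (1/0.426 − 1/0.853)/(4πk) = 1.175/(4π·0.0521) = 1.795 K/W
ΣR = 0.001128 + 1.795 = 1.796 K/W
Q = ΔT/ΣR = (534 K − 297.9 K)/1.796 = 131 W

Q = 131 W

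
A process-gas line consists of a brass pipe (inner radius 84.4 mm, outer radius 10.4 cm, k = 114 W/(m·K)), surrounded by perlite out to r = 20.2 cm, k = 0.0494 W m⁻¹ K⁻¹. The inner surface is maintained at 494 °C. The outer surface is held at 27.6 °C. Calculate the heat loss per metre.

Q' = 218 W/m

Resistance network (inner→outer):
  R'_brass = ln(0.104/0.0844)/(2πk) = 0.2088/(2π·114) = 2.915×10^-4 m·K/W
  R'_perlite = ln(0.202/0.104)/(2πk) = 0.6639/(2π·0.0494) = 2.139 m·K/W
ΣR = 2.915×10^-4 + 2.139 = 2.139 m·K/W
Q' = ΔT/ΣR = (494 °C − 27.6 °C)/2.139 = 218 W/m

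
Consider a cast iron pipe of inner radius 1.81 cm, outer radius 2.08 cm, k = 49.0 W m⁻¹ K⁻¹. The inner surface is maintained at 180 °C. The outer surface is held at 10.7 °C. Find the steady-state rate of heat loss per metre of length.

Q' = 375 kW/m

Q' = 2πk·ΔT/ln(r₂/r₁) = 2π × 49.0 × 169.3 / ln(0.0208/0.0181) = 3.75×10^5 W/m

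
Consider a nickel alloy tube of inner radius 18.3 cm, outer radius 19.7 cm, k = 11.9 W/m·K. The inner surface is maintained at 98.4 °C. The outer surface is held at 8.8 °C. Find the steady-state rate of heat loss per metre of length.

Q' = 90.9 kW/m

Q' = 2πk·ΔT/ln(r₂/r₁) = 2π × 11.9 × 89.6 / ln(0.197/0.183) = 90900 W/m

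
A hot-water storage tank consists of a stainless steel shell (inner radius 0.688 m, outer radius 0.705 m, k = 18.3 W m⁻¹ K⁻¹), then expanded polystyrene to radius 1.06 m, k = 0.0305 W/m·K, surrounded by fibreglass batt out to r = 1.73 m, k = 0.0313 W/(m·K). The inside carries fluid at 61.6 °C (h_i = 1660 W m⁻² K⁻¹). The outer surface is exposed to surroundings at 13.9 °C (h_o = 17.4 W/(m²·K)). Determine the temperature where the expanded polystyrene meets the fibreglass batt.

T = 34.4 °C

Series thermal resistances, inner to outer:
  R_conv,in = 1/(4πr²h) = 1/(4π·0.688²·1660) = 1.013×10^-4 K/W
  R_stainless steel = (1/0.688 − 1/0.705)/(4πk) = 0.03505/(4π·18.3) = 1.524×10^-4 K/W
  R_expanded polystyrene = (1/0.705 − 1/1.06)/(4πk) = 0.4750/(4π·0.0305) = 1.239 K/W
  R_fibreglass batt = (1/1.06 − 1/1.73)/(4πk) = 0.3654/(4π·0.0313) = 0.9289 K/W
  R_conv,out = 1/(4πr²h) = 1/(4π·1.73²·17.4) = 0.001528 K/W
ΣR = 1.013×10^-4 + 1.524×10^-4 + 1.239 + 0.9289 + 0.001528 = 2.170 K/W
Q = ΔT/ΣR = (61.6 °C − 13.9 °C)/2.170 = 21.98 W
From the inner boundary to the expanded polystyrene/fibreglass batt interface, ΣR_partial = 1.239 K/W.
T_interface = T_in − Q·ΣR_partial = 61.6 °C − (21.98)(1.239) = 34.4 °C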